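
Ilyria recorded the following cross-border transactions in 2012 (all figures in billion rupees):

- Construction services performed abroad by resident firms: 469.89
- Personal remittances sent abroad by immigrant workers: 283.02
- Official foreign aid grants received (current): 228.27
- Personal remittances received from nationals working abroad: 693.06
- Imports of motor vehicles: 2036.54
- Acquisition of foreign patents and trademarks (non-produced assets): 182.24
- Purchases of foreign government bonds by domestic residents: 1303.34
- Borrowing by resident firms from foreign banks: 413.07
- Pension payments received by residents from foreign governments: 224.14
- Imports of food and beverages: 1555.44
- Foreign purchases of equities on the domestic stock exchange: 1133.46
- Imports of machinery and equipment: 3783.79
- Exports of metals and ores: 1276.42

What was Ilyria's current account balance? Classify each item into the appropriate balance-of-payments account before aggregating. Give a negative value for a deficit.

-4767.01

Goods: -1555.44 + 1276.42 - 2036.54 - 3783.79 = -6099.35
Services: 469.89
Secondary income: 693.06 + 224.14 + 228.27 - 283.02 = 862.45
Current account = (-6099.35) + 469.89 + 862.45 = -4767.01
(Excluded from the current account — capital account: acquisition of foreign patents and trademarks (non-produced assets) 182.24; financial account: purchases of foreign government bonds by domestic residents 1303.34, borrowing by resident firms from foreign banks 413.07, foreign purchases of equities on the domestic stock exchange 1133.46.)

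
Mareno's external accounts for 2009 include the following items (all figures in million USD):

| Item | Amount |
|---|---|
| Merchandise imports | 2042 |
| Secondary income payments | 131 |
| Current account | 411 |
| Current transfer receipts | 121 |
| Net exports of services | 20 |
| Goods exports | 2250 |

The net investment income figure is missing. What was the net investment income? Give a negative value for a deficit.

Current account = goods balance + services balance + net primary income + net secondary income
Sum of the known components = 218
Net investment income = CA - (known components) = 411 - 218 = 193

193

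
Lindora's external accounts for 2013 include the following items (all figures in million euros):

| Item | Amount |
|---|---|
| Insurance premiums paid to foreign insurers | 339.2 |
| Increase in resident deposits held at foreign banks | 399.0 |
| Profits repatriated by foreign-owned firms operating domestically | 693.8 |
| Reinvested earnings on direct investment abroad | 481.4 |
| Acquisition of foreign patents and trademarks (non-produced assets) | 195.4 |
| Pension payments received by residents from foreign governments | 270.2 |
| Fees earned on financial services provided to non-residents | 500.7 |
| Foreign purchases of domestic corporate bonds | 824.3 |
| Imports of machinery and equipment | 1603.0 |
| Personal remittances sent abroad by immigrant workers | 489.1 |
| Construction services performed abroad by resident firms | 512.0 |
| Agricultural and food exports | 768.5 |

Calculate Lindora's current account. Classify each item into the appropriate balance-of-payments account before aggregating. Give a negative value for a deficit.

-592.3

Goods: -1603.0 + 768.5 = -834.5
Services: -339.2 + 512.0 + 500.7 = 673.5
Primary income: 481.4 - 693.8 = -212.4
Secondary income: 270.2 - 489.1 = -218.9
Current account = (-834.5) + 673.5 + (-212.4) + (-218.9) = -592.3
(Excluded from the current account — financial account: increase in resident deposits held at foreign banks 399.0, foreign purchases of domestic corporate bonds 824.3; capital account: acquisition of foreign patents and trademarks (non-produced assets) 195.4.)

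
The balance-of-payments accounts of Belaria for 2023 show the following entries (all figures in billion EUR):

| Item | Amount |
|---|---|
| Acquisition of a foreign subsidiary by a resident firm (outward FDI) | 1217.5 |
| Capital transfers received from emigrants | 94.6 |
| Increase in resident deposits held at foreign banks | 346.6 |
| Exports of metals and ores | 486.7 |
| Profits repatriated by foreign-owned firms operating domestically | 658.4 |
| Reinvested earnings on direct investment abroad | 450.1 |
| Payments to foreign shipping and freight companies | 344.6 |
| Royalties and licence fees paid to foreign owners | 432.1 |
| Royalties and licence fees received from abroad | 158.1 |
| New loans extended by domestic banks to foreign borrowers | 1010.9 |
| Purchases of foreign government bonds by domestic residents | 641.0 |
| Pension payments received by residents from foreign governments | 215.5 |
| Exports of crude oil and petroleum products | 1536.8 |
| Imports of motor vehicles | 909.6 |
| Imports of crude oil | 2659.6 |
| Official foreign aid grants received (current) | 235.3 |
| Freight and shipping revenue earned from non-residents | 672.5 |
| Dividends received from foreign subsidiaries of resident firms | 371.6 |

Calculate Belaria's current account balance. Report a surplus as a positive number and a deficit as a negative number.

-877.7

Goods: -909.6 + 1536.8 + 486.7 - 2659.6 = -1545.7
Services: 158.1 - 344.6 + 672.5 - 432.1 = 53.9
Primary income: 450.1 + 371.6 - 658.4 = 163.3
Secondary income: 215.5 + 235.3 = 450.8
Current account = (-1545.7) + 53.9 + 163.3 + 450.8 = -877.7
(Excluded from the current account — financial account: acquisition of a foreign subsidiary by a resident firm (outward FDI) 1217.5, increase in resident deposits held at foreign banks 346.6, new loans extended by domestic banks to foreign borrowers 1010.9, purchases of foreign government bonds by domestic residents 641.0; capital account: capital transfers received from emigrants 94.6.)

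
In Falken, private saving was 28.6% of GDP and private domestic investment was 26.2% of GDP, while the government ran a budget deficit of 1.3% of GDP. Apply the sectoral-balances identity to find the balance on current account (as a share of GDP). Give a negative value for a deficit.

1.1

By the sectoral-balances identity, CA = (S_private - I) + (T - G).
Private balance = 28.6 - 26.2 = 2.4
Government balance (T - G) = -1.3
CA = 2.4 + (-1.3) = 1.1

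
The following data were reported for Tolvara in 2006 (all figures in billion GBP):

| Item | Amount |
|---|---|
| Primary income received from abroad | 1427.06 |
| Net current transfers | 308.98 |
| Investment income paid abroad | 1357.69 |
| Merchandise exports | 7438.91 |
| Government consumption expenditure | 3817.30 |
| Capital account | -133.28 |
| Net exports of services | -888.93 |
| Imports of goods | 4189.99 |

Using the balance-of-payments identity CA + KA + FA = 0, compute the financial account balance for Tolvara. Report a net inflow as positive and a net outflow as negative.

-2605.06

Goods balance = 7438.91 - 4189.99 = 3248.92
Services balance = -888.93
Trade balance (goods + services) = 3248.92 + (-888.93) = 2359.99
Net primary income = 1427.06 - 1357.69 = 69.37
Net secondary income = 308.98
Current account = 2359.99 + 69.37 + 308.98 = 2738.34
Financial account = -(2738.34 + (-133.28)) = -2605.06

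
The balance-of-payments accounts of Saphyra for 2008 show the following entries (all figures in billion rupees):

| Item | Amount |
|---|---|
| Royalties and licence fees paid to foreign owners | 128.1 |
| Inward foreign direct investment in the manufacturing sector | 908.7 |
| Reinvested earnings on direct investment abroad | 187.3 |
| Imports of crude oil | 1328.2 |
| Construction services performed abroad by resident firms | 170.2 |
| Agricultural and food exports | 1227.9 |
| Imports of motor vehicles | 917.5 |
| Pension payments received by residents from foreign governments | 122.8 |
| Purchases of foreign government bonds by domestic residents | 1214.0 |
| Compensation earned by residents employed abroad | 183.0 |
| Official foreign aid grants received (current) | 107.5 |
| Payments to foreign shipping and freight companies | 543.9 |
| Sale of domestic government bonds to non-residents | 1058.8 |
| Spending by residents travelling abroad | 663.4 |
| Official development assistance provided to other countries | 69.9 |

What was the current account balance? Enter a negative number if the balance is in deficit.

-1652.3

Goods: -917.5 + 1227.9 - 1328.2 = -1017.8
Services: -128.1 - 663.4 + 170.2 - 543.9 = -1165.2
Primary income: 183.0 + 187.3 = 370.3
Secondary income: 122.8 - 69.9 + 107.5 = 160.4
Current account = (-1017.8) + (-1165.2) + 370.3 + 160.4 = -1652.3
(Excluded from the current account — financial account: inward foreign direct investment in the manufacturing sector 908.7, purchases of foreign government bonds by domestic residents 1214.0, sale of domestic government bonds to non-residents 1058.8.)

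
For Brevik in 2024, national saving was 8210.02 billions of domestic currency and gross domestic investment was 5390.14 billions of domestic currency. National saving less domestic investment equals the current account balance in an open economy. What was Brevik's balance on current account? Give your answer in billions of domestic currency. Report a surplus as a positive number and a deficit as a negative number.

2819.88

S - I = CA (net lending to the rest of the world).
CA = S - I = 8210.02 - 5390.14 = 2819.88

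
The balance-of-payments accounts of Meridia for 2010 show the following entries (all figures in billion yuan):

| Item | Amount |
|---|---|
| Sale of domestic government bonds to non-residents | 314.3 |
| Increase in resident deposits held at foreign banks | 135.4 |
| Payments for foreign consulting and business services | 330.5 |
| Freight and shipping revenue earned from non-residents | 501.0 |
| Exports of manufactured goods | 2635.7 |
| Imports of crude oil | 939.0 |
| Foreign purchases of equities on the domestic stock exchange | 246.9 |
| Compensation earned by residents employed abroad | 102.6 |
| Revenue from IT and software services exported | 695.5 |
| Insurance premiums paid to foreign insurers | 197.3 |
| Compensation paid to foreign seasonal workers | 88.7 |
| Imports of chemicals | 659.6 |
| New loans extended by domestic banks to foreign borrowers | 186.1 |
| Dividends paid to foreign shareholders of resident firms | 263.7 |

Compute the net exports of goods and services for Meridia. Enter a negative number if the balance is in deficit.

Goods: -659.6 + 2635.7 - 939.0 = 1037.1
Services: -197.3 - 330.5 + 501.0 + 695.5 = 668.7
Trade balance = 1037.1 + 668.7 = 1705.8
(Excluded from the trade balance — financial account: sale of domestic government bonds to non-residents 314.3, increase in resident deposits held at foreign banks 135.4, foreign purchases of equities on the domestic stock exchange 246.9, new loans extended by domestic banks to foreign borrowers 186.1; primary income: compensation earned by residents employed abroad 102.6, compensation paid to foreign seasonal workers 88.7, dividends paid to foreign shareholders of resident firms 263.7.)

1705.8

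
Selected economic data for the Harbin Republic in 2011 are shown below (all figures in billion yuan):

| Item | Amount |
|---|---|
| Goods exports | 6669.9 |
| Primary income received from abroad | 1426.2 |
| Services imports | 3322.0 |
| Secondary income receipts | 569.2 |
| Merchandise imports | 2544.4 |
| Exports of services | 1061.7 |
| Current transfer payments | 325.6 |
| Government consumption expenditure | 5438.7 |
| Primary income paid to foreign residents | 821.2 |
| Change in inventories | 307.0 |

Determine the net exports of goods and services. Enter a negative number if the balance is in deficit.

1865.2

Goods balance = 6669.9 - 2544.4 = 4125.5
Services balance = 1061.7 - 3322.0 = -2260.3
Trade balance (goods + services) = 4125.5 + (-2260.3) = 1865.2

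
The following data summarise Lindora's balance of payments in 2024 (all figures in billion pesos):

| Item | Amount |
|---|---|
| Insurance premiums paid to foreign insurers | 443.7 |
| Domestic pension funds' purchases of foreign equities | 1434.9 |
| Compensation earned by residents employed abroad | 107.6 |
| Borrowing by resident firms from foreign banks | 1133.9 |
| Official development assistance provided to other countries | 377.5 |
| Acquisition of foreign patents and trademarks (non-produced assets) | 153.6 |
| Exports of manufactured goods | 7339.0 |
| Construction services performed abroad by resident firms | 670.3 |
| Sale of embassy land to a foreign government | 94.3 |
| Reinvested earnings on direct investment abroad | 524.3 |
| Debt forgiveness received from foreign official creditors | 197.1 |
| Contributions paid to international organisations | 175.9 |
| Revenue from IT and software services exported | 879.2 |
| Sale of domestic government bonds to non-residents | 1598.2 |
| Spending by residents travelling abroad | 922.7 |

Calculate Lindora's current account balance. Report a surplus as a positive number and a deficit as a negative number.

Goods: 7339.0
Services: -922.7 - 443.7 + 879.2 + 670.3 = 183.1
Primary income: 107.6 + 524.3 = 631.9
Secondary income: -377.5 - 175.9 = -553.4
Current account = 7339.0 + 183.1 + 631.9 + (-553.4) = 7600.6
(Excluded from the current account — financial account: domestic pension funds' purchases of foreign equities 1434.9, borrowing by resident firms from foreign banks 1133.9, sale of domestic government bonds to non-residents 1598.2; capital account: acquisition of foreign patents and trademarks (non-produced assets) 153.6, sale of embassy land to a foreign government 94.3, debt forgiveness received from foreign official creditors 197.1.)

7600.6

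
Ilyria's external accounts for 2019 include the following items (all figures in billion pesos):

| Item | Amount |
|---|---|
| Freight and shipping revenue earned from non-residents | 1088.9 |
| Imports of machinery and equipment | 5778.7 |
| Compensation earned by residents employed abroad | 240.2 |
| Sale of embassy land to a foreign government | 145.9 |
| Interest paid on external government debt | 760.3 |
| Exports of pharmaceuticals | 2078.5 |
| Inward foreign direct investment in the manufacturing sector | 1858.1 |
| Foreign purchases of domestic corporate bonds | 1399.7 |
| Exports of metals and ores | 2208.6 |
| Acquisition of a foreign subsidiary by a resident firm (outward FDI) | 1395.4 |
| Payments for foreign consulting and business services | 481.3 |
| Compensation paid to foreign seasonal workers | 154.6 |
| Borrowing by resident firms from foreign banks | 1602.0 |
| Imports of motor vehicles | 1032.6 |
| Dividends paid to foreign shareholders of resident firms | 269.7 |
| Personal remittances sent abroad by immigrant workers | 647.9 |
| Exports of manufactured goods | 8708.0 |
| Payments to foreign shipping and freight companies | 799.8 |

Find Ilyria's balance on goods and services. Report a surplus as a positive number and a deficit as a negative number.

5991.6

Goods: -5778.7 + 8708.0 - 1032.6 + 2078.5 + 2208.6 = 6183.8
Services: -481.3 + 1088.9 - 799.8 = -192.2
Trade balance = 6183.8 + (-192.2) = 5991.6
(Excluded from the trade balance — primary income: compensation earned by residents employed abroad 240.2, interest paid on external government debt 760.3, compensation paid to foreign seasonal workers 154.6, dividends paid to foreign shareholders of resident firms 269.7; capital account: sale of embassy land to a foreign government 145.9; financial account: inward foreign direct investment in the manufacturing sector 1858.1, foreign purchases of domestic corporate bonds 1399.7, acquisition of a foreign subsidiary by a resident firm (outward FDI) 1395.4, borrowing by resident firms from foreign banks 1602.0; secondary income: personal remittances sent abroad by immigrant workers 647.9.)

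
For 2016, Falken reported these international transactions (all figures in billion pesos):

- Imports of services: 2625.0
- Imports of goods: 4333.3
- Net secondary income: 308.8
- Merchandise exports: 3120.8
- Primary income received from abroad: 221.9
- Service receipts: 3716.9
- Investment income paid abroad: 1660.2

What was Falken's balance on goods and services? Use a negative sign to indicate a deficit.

-120.6

Goods balance = 3120.8 - 4333.3 = -1212.5
Services balance = 3716.9 - 2625.0 = 1091.9
Trade balance (goods + services) = -1212.5 + 1091.9 = -120.6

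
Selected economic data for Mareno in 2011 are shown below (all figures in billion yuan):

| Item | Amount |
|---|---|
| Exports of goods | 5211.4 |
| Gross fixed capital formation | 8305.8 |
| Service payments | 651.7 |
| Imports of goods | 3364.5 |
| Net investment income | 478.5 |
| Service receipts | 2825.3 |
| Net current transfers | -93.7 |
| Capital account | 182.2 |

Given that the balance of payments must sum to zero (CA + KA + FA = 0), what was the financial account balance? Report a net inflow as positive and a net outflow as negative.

Goods balance = 5211.4 - 3364.5 = 1846.9
Services balance = 2825.3 - 651.7 = 2173.6
Trade balance (goods + services) = 1846.9 + 2173.6 = 4020.5
Net primary income = 478.5
Net secondary income = -93.7
Current account = 4020.5 + 478.5 + (-93.7) = 4405.3
Financial account = -(4405.3 + 182.2) = -4587.5

-4587.5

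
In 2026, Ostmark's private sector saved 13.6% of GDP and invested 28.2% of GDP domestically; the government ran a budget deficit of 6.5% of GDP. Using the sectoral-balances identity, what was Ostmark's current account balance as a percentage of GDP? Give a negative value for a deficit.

By the sectoral-balances identity, CA = (S_private - I) + (T - G).
Private balance = 13.6 - 28.2 = -14.6
Government balance (T - G) = -6.5
CA = -14.6 + (-6.5) = -21.1

-21.1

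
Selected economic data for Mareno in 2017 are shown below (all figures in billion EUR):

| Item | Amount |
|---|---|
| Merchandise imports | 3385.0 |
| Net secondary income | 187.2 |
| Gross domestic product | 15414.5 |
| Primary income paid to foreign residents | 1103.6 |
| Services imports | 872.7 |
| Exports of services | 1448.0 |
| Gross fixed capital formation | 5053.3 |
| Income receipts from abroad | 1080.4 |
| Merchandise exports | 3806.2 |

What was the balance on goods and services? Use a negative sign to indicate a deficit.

996.5

Goods balance = 3806.2 - 3385.0 = 421.2
Services balance = 1448.0 - 872.7 = 575.3
Trade balance (goods + services) = 421.2 + 575.3 = 996.5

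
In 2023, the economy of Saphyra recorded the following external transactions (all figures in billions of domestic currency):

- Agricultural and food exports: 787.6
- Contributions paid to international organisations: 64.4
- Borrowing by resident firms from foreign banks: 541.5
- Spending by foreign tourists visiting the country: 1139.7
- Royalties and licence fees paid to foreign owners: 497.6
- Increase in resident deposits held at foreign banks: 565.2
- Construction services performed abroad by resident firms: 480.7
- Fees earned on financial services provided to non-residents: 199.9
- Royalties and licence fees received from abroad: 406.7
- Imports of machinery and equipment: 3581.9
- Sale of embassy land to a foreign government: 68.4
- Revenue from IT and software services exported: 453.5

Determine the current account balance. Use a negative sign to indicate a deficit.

-675.8

Goods: 787.6 - 3581.9 = -2794.3
Services: 480.7 - 497.6 + 406.7 + 199.9 + 453.5 + 1139.7 = 2182.9
Secondary income: -64.4
Current account = (-2794.3) + 2182.9 + (-64.4) = -675.8
(Excluded from the current account — financial account: borrowing by resident firms from foreign banks 541.5, increase in resident deposits held at foreign banks 565.2; capital account: sale of embassy land to a foreign government 68.4.)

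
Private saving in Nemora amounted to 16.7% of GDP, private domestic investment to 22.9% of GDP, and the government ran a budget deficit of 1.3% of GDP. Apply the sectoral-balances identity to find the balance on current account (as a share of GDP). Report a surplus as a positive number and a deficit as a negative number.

-7.5

By the sectoral-balances identity, CA = (S_private - I) + (T - G).
Private balance = 16.7 - 22.9 = -6.2
Government balance (T - G) = -1.3
CA = -6.2 + (-1.3) = -7.5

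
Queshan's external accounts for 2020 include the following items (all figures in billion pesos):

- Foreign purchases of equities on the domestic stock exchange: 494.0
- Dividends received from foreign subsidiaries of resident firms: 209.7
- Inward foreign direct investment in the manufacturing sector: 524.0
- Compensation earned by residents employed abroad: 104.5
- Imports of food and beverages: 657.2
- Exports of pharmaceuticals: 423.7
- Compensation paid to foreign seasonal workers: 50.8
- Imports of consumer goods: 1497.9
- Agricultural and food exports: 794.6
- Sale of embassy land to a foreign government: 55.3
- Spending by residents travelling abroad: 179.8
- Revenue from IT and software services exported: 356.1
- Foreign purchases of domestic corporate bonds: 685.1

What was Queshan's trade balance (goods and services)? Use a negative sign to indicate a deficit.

-760.5

Goods: -1497.9 - 657.2 + 794.6 + 423.7 = -936.8
Services: -179.8 + 356.1 = 176.3
Trade balance = -936.8 + 176.3 = -760.5
(Excluded from the trade balance — financial account: foreign purchases of equities on the domestic stock exchange 494.0, inward foreign direct investment in the manufacturing sector 524.0, foreign purchases of domestic corporate bonds 685.1; primary income: dividends received from foreign subsidiaries of resident firms 209.7, compensation earned by residents employed abroad 104.5, compensation paid to foreign seasonal workers 50.8; capital account: sale of embassy land to a foreign government 55.3.)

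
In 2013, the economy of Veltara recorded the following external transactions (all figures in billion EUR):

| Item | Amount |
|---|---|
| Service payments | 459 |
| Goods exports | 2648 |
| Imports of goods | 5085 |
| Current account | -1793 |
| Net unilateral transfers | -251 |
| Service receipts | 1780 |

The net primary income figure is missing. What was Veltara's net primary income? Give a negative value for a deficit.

Current account = goods balance + services balance + net primary income + net secondary income
Sum of the known components = -1367
Net primary income = CA - (known components) = -1793 - (-1367) = -426

-426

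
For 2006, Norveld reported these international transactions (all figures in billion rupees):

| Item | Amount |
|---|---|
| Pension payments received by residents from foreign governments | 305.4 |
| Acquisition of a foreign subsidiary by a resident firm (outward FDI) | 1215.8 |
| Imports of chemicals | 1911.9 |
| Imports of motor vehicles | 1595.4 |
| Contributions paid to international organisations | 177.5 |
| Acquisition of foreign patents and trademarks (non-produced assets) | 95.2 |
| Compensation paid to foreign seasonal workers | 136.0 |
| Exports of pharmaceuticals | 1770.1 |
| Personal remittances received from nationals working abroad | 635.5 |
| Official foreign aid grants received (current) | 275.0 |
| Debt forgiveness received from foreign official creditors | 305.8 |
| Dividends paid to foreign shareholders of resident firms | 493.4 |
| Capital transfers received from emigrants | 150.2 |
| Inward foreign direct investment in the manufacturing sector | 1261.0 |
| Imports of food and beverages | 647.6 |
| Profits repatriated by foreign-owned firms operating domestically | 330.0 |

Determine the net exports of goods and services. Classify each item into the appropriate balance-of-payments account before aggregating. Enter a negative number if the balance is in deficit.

-2384.8

Goods: -647.6 - 1911.9 + 1770.1 - 1595.4 = -2384.8
Trade balance = -2384.8 + 0.0 = -2384.8
(Excluded from the trade balance — secondary income: pension payments received by residents from foreign governments 305.4, contributions paid to international organisations 177.5, personal remittances received from nationals working abroad 635.5, official foreign aid grants received (current) 275.0; financial account: acquisition of a foreign subsidiary by a resident firm (outward FDI) 1215.8, inward foreign direct investment in the manufacturing sector 1261.0; capital account: acquisition of foreign patents and trademarks (non-produced assets) 95.2, debt forgiveness received from foreign official creditors 305.8, capital transfers received from emigrants 150.2; primary income: compensation paid to foreign seasonal workers 136.0, dividends paid to foreign shareholders of resident firms 493.4, profits repatriated by foreign-owned firms operating domestically 330.0.)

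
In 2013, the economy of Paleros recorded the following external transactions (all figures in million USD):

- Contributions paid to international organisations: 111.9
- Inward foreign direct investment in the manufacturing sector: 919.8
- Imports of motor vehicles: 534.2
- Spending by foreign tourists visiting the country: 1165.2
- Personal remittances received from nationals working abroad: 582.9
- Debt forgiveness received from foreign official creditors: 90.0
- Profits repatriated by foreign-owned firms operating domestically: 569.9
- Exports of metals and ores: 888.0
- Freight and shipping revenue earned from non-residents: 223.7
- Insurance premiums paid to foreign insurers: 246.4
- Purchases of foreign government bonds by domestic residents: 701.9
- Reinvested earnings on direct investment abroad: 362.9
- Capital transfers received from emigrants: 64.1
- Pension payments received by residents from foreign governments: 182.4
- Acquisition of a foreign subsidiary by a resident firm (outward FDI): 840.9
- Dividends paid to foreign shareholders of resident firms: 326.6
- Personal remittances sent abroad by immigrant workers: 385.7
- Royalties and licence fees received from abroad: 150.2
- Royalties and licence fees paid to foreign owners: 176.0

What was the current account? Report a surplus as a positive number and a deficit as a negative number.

1204.6

Goods: -534.2 + 888.0 = 353.8
Services: 150.2 - 246.4 - 176.0 + 223.7 + 1165.2 = 1116.7
Primary income: 362.9 - 569.9 - 326.6 = -533.6
Secondary income: -111.9 - 385.7 + 582.9 + 182.4 = 267.7
Current account = 353.8 + 1116.7 + (-533.6) + 267.7 = 1204.6
(Excluded from the current account — financial account: inward foreign direct investment in the manufacturing sector 919.8, purchases of foreign government bonds by domestic residents 701.9, acquisition of a foreign subsidiary by a resident firm (outward FDI) 840.9; capital account: debt forgiveness received from foreign official creditors 90.0, capital transfers received from emigrants 64.1.)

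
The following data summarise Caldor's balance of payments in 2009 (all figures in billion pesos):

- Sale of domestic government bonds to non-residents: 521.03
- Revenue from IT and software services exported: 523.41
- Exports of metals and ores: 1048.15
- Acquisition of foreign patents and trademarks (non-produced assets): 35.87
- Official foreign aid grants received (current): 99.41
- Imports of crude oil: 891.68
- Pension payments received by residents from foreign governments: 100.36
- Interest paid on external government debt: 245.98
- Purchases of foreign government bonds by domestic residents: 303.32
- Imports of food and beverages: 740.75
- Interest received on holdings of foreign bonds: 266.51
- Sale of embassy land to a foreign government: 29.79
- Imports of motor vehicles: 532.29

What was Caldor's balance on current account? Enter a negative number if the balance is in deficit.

Goods: -891.68 + 1048.15 - 740.75 - 532.29 = -1116.57
Services: 523.41
Primary income: -245.98 + 266.51 = 20.53
Secondary income: 99.41 + 100.36 = 199.77
Current account = (-1116.57) + 523.41 + 20.53 + 199.77 = -372.86
(Excluded from the current account — financial account: sale of domestic government bonds to non-residents 521.03, purchases of foreign government bonds by domestic residents 303.32; capital account: acquisition of foreign patents and trademarks (non-produced assets) 35.87, sale of embassy land to a foreign government 29.79.)

-372.86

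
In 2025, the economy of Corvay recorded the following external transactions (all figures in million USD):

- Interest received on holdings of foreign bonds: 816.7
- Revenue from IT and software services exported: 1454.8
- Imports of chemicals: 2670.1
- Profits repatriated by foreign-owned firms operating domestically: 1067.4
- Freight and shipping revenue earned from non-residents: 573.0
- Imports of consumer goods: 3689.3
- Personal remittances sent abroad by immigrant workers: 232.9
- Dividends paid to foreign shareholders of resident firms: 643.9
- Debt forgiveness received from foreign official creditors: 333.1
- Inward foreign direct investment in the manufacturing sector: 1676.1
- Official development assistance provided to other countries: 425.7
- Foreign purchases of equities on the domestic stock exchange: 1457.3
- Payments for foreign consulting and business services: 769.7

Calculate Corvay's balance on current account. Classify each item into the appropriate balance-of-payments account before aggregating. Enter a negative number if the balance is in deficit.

Goods: -2670.1 - 3689.3 = -6359.4
Services: -769.7 + 1454.8 + 573.0 = 1258.1
Primary income: -643.9 + 816.7 - 1067.4 = -894.6
Secondary income: -425.7 - 232.9 = -658.6
Current account = (-6359.4) + 1258.1 + (-894.6) + (-658.6) = -6654.5
(Excluded from the current account — capital account: debt forgiveness received from foreign official creditors 333.1; financial account: inward foreign direct investment in the manufacturing sector 1676.1, foreign purchases of equities on the domestic stock exchange 1457.3.)

-6654.5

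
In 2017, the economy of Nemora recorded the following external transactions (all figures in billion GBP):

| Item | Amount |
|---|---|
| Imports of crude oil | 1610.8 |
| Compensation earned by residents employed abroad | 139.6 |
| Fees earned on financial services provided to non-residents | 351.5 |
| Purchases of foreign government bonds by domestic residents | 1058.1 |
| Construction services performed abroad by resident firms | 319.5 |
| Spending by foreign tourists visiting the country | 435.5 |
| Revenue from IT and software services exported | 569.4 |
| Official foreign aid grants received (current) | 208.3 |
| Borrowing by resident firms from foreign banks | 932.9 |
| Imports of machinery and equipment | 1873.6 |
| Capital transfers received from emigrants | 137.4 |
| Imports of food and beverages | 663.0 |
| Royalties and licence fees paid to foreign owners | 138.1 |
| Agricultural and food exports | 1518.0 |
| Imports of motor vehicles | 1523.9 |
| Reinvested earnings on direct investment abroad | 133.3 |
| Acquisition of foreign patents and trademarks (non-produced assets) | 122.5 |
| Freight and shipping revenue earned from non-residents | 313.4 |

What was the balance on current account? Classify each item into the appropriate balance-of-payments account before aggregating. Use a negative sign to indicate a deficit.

-1820.9

Goods: -1523.9 + 1518.0 - 1610.8 - 663.0 - 1873.6 = -4153.3
Services: 569.4 + 319.5 + 435.5 - 138.1 + 313.4 + 351.5 = 1851.2
Primary income: 139.6 + 133.3 = 272.9
Secondary income: 208.3
Current account = (-4153.3) + 1851.2 + 272.9 + 208.3 = -1820.9
(Excluded from the current account — financial account: purchases of foreign government bonds by domestic residents 1058.1, borrowing by resident firms from foreign banks 932.9; capital account: capital transfers received from emigrants 137.4, acquisition of foreign patents and trademarks (non-produced assets) 122.5.)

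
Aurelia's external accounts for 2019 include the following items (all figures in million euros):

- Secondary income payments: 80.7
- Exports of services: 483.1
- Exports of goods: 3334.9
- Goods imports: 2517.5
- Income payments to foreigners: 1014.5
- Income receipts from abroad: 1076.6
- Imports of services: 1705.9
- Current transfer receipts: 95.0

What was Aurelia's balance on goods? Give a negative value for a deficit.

817.4

Goods balance = 3334.9 - 2517.5 = 817.4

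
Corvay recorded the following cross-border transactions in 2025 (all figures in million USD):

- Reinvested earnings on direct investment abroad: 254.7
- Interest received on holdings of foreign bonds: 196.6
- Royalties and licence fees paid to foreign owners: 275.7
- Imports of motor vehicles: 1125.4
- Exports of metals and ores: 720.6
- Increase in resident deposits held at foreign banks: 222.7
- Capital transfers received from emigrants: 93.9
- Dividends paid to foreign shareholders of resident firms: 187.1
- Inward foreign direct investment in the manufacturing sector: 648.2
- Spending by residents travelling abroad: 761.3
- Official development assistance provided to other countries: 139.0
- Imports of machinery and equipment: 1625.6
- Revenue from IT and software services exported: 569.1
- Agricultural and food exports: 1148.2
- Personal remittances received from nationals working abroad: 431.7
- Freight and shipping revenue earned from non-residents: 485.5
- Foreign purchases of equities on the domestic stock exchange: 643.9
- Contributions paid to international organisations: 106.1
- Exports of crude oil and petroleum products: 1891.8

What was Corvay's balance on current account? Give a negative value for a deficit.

Goods: 1148.2 - 1625.6 + 720.6 - 1125.4 + 1891.8 = 1009.6
Services: 485.5 - 761.3 + 569.1 - 275.7 = 17.6
Primary income: 196.6 + 254.7 - 187.1 = 264.2
Secondary income: -106.1 + 431.7 - 139.0 = 186.6
Current account = 1009.6 + 17.6 + 264.2 + 186.6 = 1478.0
(Excluded from the current account — financial account: increase in resident deposits held at foreign banks 222.7, inward foreign direct investment in the manufacturing sector 648.2, foreign purchases of equities on the domestic stock exchange 643.9; capital account: capital transfers received from emigrants 93.9.)

1478.0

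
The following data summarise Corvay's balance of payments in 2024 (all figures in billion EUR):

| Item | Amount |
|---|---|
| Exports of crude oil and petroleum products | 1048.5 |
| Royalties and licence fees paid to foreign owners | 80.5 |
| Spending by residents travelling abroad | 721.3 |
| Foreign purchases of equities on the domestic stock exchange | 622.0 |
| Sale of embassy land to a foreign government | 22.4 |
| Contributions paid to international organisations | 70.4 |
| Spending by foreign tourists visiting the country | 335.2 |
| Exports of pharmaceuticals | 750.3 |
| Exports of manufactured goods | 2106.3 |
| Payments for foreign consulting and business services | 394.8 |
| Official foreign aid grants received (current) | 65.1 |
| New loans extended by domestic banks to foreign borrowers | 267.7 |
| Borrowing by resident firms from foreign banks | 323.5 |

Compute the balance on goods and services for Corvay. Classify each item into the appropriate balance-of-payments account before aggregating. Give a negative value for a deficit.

Goods: 2106.3 + 750.3 + 1048.5 = 3905.1
Services: -80.5 - 394.8 - 721.3 + 335.2 = -861.4
Trade balance = 3905.1 + (-861.4) = 3043.7
(Excluded from the trade balance — financial account: foreign purchases of equities on the domestic stock exchange 622.0, new loans extended by domestic banks to foreign borrowers 267.7, borrowing by resident firms from foreign banks 323.5; capital account: sale of embassy land to a foreign government 22.4; secondary income: contributions paid to international organisations 70.4, official foreign aid grants received (current) 65.1.)

3043.7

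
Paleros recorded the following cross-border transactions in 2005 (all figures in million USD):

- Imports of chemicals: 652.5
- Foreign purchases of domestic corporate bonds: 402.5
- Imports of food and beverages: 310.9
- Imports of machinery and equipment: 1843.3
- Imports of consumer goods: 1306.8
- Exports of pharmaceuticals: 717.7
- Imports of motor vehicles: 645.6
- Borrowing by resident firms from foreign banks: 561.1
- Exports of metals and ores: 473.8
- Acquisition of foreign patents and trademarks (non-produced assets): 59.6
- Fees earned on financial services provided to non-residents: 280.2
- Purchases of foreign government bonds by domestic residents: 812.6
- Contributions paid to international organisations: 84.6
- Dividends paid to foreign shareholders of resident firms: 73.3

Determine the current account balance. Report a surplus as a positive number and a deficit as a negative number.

-3445.3

Goods: -645.6 - 652.5 - 310.9 - 1306.8 + 717.7 - 1843.3 + 473.8 = -3567.6
Services: 280.2
Primary income: -73.3
Secondary income: -84.6
Current account = (-3567.6) + 280.2 + (-73.3) + (-84.6) = -3445.3
(Excluded from the current account — financial account: foreign purchases of domestic corporate bonds 402.5, borrowing by resident firms from foreign banks 561.1, purchases of foreign government bonds by domestic residents 812.6; capital account: acquisition of foreign patents and trademarks (non-produced assets) 59.6.)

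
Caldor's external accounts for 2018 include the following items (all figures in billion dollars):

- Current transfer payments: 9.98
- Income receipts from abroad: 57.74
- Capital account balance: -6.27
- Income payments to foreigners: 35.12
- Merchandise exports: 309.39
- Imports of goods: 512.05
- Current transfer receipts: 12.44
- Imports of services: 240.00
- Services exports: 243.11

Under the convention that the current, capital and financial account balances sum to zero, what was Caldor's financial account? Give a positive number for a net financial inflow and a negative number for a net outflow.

Goods balance = 309.39 - 512.05 = -202.66
Services balance = 243.11 - 240.00 = 3.11
Trade balance (goods + services) = -202.66 + 3.11 = -199.55
Net primary income = 57.74 - 35.12 = 22.62
Net secondary income = 12.44 - 9.98 = 2.46
Current account = -199.55 + 22.62 + 2.46 = -174.47
Financial account = -(-174.47 + (-6.27)) = 180.74

180.74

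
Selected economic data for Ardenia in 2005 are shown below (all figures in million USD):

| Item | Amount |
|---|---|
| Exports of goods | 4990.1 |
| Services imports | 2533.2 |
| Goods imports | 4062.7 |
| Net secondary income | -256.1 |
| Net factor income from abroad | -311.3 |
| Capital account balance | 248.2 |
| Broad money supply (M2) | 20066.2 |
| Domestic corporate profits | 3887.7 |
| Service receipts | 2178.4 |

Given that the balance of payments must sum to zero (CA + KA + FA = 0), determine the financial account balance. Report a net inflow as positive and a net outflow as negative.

Goods balance = 4990.1 - 4062.7 = 927.4
Services balance = 2178.4 - 2533.2 = -354.8
Trade balance (goods + services) = 927.4 + (-354.8) = 572.6
Net primary income = -311.3
Net secondary income = -256.1
Current account = 572.6 + (-311.3) + (-256.1) = 5.2
Financial account = -(5.2 + 248.2) = -253.4

-253.4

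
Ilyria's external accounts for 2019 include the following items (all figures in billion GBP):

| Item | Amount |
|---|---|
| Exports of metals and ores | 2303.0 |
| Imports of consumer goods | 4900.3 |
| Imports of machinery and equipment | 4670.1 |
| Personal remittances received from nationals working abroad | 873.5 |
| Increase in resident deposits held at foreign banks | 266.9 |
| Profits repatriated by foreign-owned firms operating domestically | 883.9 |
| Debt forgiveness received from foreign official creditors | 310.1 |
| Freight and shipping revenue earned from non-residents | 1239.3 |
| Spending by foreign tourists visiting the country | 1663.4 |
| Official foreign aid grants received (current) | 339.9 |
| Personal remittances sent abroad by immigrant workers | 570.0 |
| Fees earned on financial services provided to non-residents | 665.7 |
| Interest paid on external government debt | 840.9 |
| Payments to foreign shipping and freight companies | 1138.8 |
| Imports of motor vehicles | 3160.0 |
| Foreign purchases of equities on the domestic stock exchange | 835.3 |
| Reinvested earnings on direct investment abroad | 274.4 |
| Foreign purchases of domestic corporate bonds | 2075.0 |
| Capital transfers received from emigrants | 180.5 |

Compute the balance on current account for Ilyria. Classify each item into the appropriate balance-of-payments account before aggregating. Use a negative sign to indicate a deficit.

-8804.8

Goods: -3160.0 - 4900.3 - 4670.1 + 2303.0 = -10427.4
Services: 1239.3 - 1138.8 + 665.7 + 1663.4 = 2429.6
Primary income: 274.4 - 883.9 - 840.9 = -1450.4
Secondary income: -570.0 + 873.5 + 339.9 = 643.4
Current account = (-10427.4) + 2429.6 + (-1450.4) + 643.4 = -8804.8
(Excluded from the current account — financial account: increase in resident deposits held at foreign banks 266.9, foreign purchases of equities on the domestic stock exchange 835.3, foreign purchases of domestic corporate bonds 2075.0; capital account: debt forgiveness received from foreign official creditors 310.1, capital transfers received from emigrants 180.5.)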